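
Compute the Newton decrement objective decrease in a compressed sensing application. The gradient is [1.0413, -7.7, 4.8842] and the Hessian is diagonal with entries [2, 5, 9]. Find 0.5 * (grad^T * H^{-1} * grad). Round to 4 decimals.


Step 1: H is diagonal, so H^(-1) * g = [0.5207, -1.54, 0.5427].
Step 2: g^T H^(-1) g = sum_i g_i^2 / H_ii
  = (1.0413)^2/2 + (-7.7)^2/5 + (4.8842)^2/9
  = 0.5422 + 11.858 + 2.6506 = 15.0508
Step 3: Objective decrease = 0.5 * g^T H^(-1) g = 7.5254


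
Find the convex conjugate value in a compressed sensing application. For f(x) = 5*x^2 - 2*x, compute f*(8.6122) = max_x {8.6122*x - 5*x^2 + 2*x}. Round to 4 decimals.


f*(y) = sup_x {y*x - a*x^2 - b*x} = sup_x {(y-b)*x - a*x^2}
FOC: (y - b) - 2a*x = 0 => x* = (y - b)/(2a)
x* = (8.6122 + 2)/(2*5) = 1.0612
f*(8.6122) = (y-b)^2/(4a) = (8.6122 + 2)^2/(4*5)
= 112.6188/20 = 5.6309


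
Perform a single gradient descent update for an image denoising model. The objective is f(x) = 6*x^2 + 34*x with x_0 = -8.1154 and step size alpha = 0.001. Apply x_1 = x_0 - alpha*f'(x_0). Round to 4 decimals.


We compute the gradient at x_0 and apply the update.
f'(x) = 12*x + 34
f'(-8.1154) = 12*-8.1154 + 34 = -63.3848
x_1 = -8.1154 - 0.001*-63.3848 = -8.052


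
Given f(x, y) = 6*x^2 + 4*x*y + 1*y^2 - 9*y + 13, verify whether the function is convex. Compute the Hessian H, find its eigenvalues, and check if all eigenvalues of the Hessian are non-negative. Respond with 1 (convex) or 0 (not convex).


The Hessian of f(x,y) = 6*x^2 + 4*x*y + 1*y^2 - 9*y + 13 is:
H = [[12, 4], [4, 2]]
Trace = 12 + 2 = 14
Determinant = 12*2 - (4)^2 = 8
Discriminant = (14)^2 - 4*8 = 164.0
Eigenvalues: lambda_1 = 0.5969, lambda_2 = 13.4031
The function is convex.

1


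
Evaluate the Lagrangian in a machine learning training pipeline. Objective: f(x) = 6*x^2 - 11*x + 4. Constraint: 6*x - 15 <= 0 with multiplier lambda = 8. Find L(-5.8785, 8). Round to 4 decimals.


Step 1: Evaluate f(x).
f(-5.8785) = 6*(-5.8785)^2 - 11*(-5.8785) + 4 = 276.0041
Step 2: Evaluate g(x).
g(-5.8785) = 6*-5.8785 - 15 = -50.271
Step 3: Compute Lagrangian.
L = 276.0041 + 8*-50.271 = -126.1639


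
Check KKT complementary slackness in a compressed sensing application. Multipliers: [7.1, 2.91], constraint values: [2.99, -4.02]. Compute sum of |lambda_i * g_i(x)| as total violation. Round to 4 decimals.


KKT complementary slackness check:
lambda_1 * g_1 = 7.1 * 2.99 = 21.229
lambda_2 * g_2 = 2.91 * -4.02 = -11.6982
Total violation = 21.229 + 11.6982 = 32.9272


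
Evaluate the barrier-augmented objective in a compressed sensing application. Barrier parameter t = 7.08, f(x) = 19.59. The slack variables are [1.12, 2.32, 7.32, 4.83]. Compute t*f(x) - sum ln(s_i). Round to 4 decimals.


Step 1: Compute log-barrier.
ln values: [0.1133, 0.8416, 1.9906, 1.5748]
phi = -(0.1133 + 0.8416 + 1.9906 + 1.5748) = -4.5204
Step 2: Compute augmented objective.
t*f(x) = 7.08*19.59 = 138.6972
Total = 138.6972 - 4.5204 = 134.1768


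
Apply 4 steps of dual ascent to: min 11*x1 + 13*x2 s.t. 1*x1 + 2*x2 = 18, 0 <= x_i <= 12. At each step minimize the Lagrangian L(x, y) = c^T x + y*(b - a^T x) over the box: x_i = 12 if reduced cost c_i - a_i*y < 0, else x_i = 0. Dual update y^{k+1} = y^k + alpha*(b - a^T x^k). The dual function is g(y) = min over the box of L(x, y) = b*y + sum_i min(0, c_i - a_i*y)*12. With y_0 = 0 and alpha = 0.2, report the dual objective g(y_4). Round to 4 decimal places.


Dual ascent for LP: min 11*x1 + 13*x2, 1*x1 + 2*x2 = 18, 0 <= x_i <= 12
Step 1: y^k = 0.0, reduced costs: (11.0, 13.0)
  x^k = (0.0, 0.0), subgradient = b - a^T x = 18.0
  y^{k+1} = 0.0 + 0.2*18.0 = 3.6
Step 2: y^k = 3.6, reduced costs: (7.4, 5.8)
  x^k = (0.0, 0.0), subgradient = b - a^T x = 18.0
  y^{k+1} = 3.6 + 0.2*18.0 = 7.2
Step 3: y^k = 7.2, reduced costs: (3.8, -1.4)
  x^k = (0.0, 12.0), subgradient = b - a^T x = -6.0
  y^{k+1} = 7.2 + 0.2*-6.0 = 6.0
Step 4: y^k = 6.0, reduced costs: (5.0, 1.0)
  x^k = (0.0, 0.0), subgradient = b - a^T x = 18.0
  y^{k+1} = 6.0 + 0.2*18.0 = 9.6
Dual objective at y_4 = 9.6: reduced costs (1.4, -6.2), box minimizer x = (0.0, 12.0)
g(y_4) = b*y + (c1 - a1*y)*x1 + (c2 - a2*y)*x2 = 18*9.6 + 1.4*0.0 + (-6.2)*12.0 = 172.8 + 0.0 - 74.4 = 98.4


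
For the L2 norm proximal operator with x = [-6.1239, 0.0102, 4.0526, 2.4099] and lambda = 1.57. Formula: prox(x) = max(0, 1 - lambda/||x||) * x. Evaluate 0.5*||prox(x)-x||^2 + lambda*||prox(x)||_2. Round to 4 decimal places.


Step 1: Compute ||x||.
||x|| = 7.7287
Step 2: Compute scaling factor.
scale = max(0, 1 - 1.57/7.7287) = 0.7969
Step 3: prox(x) = [-4.8799, 0.0081, 3.2294, 1.9204]
||prox(x)|| = 6.1587
Step 4: Proximal objective.
0.5*||prox-x||^2 = 1.2325
lambda*||prox|| = 9.6692
Total = 10.9017


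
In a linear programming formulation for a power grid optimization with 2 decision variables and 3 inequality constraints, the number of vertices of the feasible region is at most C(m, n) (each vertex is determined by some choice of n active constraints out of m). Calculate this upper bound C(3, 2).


Each vertex corresponds to some choice of n active constraints out of m, so the number of vertices is at most C(m, n) = m! / (n!(m-n)!).
m = 3, n = 2
Numerator: 3 * 2
Denominator: 2! = 2
C(3, 2) = 3


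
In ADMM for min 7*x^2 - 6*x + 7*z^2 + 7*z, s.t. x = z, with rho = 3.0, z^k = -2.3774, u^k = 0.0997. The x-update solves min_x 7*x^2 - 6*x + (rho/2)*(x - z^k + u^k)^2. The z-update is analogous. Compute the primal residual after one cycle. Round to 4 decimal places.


ADMM iteration with rho = 3.0, z^k = -2.3774, u^k = 0.0997
Step 1: x-update.
Minimize 7*x^2 - 6*x + (3.0/2)*(x + 2.3774 + 0.0997)^2
FOC: (2*7 + 3.0)*x = 6 + 3.0*(-2.3774 - 0.0997)
x^{k+1} = -0.0842
Step 2: z-update.
Minimize 7*z^2 + 7*z + (3.0/2)*(-0.0842 - z + 0.0997)^2
FOC: (2*7 + 3.0)*z = -7 + 3.0*(-0.0842 + 0.0997)
z^{k+1} = -0.409
Step 3: u-update.
u^{k+1} = 0.0997 - 0.0842 + 0.409 = 0.4245
Step 4: Primal residual = |-0.0842 + 0.409| = 0.3248


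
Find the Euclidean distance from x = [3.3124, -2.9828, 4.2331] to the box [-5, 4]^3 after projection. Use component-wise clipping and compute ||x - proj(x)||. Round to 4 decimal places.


Project each component onto [-5, 4].
clip(3.3124) = 3.3124, clip(-2.9828) = -2.9828, clip(4.2331) = 4.0
Projection = [3.3124, -2.9828, 4.0]
Squared diffs: [0.0, 0.0, 0.0543]
Distance = sqrt(0.0543) = 0.2331


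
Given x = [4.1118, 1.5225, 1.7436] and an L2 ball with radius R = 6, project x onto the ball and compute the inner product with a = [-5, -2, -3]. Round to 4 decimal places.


Step 1: Compute ||x|| (intermediates to 6 decimals).
||x|| = sqrt(4.1118^2 + 1.5225^2 + 1.7436^2) = 4.718585
Step 2: Project.
Since ||x|| <= R, proj = x (no scaling needed).
proj(x) = [4.1118, 1.5225, 1.7436]
Step 3: Dot product.
a^T * proj(x) = -5*4.1118 - 2*1.5225 - 3*1.7436 = -28.8348


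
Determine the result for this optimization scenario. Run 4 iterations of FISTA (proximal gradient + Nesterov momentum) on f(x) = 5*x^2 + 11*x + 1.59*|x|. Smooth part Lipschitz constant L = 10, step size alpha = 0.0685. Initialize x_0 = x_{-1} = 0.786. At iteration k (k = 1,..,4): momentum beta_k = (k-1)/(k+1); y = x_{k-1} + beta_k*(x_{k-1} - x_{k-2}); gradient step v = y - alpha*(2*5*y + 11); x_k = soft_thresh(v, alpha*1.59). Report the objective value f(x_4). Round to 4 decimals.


FISTA on f(x) = 5*x^2 + 11*x + 1.59*|x|
L = 10, alpha = 0.0685
Iteration 1: beta = 0.0, y = 0.786 + 0.0*(0.786 - 0.786) = 0.786
  grad(y) = 18.86, v = y - alpha*grad = -0.5059
  prox(v) = soft_thresh(-0.5059, 0.1089) = -0.397
Iteration 2: beta = 0.3333, y = -0.397 + 0.3333*(-0.397 - 0.786) = -0.7913
  grad(y) = 3.0867, v = y - alpha*grad = -1.0028
  prox(v) = soft_thresh(-1.0028, 0.1089) = -0.8939
Iteration 3: beta = 0.5, y = -0.8939 + 0.5*(-0.8939 + 0.397) = -1.1423
  grad(y) = -0.4228, v = y - alpha*grad = -1.1133
  prox(v) = soft_thresh(-1.1133, 0.1089) = -1.0044
Iteration 4: beta = 0.6, y = -1.0044 + 0.6*(-1.0044 + 0.8939) = -1.0707
  grad(y) = 0.2927, v = y - alpha*grad = -1.0908
  prox(v) = soft_thresh(-1.0908, 0.1089) = -0.9819
f(x_4) = 5*(-0.9819)^2 + 11*(-0.9819) + 1.59*|-0.9819| = -4.4191


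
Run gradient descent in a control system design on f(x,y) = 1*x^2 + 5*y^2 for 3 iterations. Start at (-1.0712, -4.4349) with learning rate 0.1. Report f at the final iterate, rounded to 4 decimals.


Gradient descent on f(x,y) = 1*x^2 + 5*y^2.
Starting point: (-1.0712, -4.4349), alpha = 0.1
Step 1: grad_x = 2*1*-1.0712 = -2.1424, grad_y = 2*5*-4.4349 = -44.349
  x_1 = -1.0712 - 0.1*-2.1424 = -0.857
  y_1 = -4.4349 - 0.1*-44.349 = 0.0
Step 2: grad_x = 2*1*-0.857 = -1.7139, grad_y = 2*5*0.0 = 0.0
  x_2 = -0.857 - 0.1*-1.7139 = -0.6856
  y_2 = 0.0 - 0.1*0.0 = 0.0
Step 3: grad_x = 2*1*-0.6856 = -1.3711, grad_y = 2*5*0.0 = 0.0
  x_3 = -0.6856 - 0.1*-1.3711 = -0.5485
  y_3 = 0.0 - 0.1*0.0 = 0.0
f(-0.5485, 0.0) = 1*(-0.5485)^2 + 5*0.0^2 = 0.3008


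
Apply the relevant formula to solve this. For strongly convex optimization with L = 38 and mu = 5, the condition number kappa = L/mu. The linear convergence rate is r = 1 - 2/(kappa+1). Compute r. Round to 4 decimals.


Step 1: Compute the condition number.
kappa = L/mu = 38/5 = 7.6
Step 2: Compute the convergence rate.
r = 1 - 2/(kappa + 1) = 1 - 2*mu/(L + mu) = (L - mu)/(L + mu) = 33/43 = 0.7674


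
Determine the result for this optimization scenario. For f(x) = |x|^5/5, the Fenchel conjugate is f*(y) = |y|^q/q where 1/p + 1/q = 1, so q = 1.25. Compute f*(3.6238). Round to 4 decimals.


The conjugate exponent q satisfies 1/p + 1/q = 1.
p = 5, so q = 5/(5 - 1) = 1.25
|y|^q = 3.6238^1.25 = 4.9998
f*(3.6238) = 4.9998 / 1.25 = 3.9999


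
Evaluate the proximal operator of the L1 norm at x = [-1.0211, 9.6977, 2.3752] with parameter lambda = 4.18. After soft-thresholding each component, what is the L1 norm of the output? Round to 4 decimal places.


Soft-thresholding with lambda = 4.18:
prox(-1.0211) = sign(-1.0211)*max(|-1.0211| - 4.18, 0) = 0.0
prox(9.6977) = sign(9.6977)*max(|9.6977| - 4.18, 0) = 5.5177
prox(2.3752) = sign(2.3752)*max(|2.3752| - 4.18, 0) = 0.0
prox(x) = [0.0, 5.5177, 0.0]
||prox(x)||_1 = 0.0 + 5.5177 + 0.0 = 5.5177


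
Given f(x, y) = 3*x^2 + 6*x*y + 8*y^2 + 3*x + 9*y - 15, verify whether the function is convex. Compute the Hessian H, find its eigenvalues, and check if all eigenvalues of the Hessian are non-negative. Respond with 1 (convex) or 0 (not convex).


The Hessian of f(x,y) = 3*x^2 + 6*x*y + 8*y^2 + 3*x + 9*y - 15 is:
H = [[6, 6], [6, 16]]
Trace = 6 + 16 = 22
Determinant = 6*16 - (6)^2 = 60
Discriminant = (22)^2 - 4*60 = 244.0
Eigenvalues: lambda_1 = 3.1898, lambda_2 = 18.8102
The function is convex.

1


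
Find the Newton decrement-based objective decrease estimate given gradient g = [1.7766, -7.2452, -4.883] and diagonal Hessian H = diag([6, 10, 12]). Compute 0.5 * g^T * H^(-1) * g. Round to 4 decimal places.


Step 1: H is diagonal, so H^(-1) * g = [0.2961, -0.7245, -0.4069].
Step 2: g^T H^(-1) g = sum_i g_i^2 / H_ii
  = (1.7766)^2/6 + (-7.2452)^2/10 + (-4.883)^2/12
  = 0.5261 + 5.2493 + 1.987 = 7.7623
Step 3: Objective decrease = 0.5 * g^T H^(-1) g = 3.8812


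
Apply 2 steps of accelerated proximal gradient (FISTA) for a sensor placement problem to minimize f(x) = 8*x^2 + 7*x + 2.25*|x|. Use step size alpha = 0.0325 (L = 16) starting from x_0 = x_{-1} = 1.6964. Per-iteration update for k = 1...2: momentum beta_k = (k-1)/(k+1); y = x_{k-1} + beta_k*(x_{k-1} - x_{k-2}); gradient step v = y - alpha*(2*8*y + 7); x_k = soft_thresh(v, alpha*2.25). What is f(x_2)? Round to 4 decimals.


FISTA on f(x) = 8*x^2 + 7*x + 2.25*|x|
L = 16, alpha = 0.0325
Iteration 1: beta = 0.0, y = 1.6964 + 0.0*(1.6964 - 1.6964) = 1.6964
  grad(y) = 34.1424, v = y - alpha*grad = 0.5868
  prox(v) = soft_thresh(0.5868, 0.0731) = 0.5136
Iteration 2: beta = 0.3333, y = 0.5136 + 0.3333*(0.5136 - 1.6964) = 0.1194
  grad(y) = 8.9103, v = y - alpha*grad = -0.1702
  prox(v) = soft_thresh(-0.1702, 0.0731) = -0.0971
f(x_2) = 8*(-0.0971)^2 + 7*(-0.0971) + 2.25*|-0.0971| = -0.3857


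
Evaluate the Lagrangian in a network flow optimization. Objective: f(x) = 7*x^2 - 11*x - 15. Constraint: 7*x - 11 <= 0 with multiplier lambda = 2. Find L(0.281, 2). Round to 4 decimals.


Step 1: Evaluate f(x).
f(0.281) = 7*0.281^2 - 11*0.281 - 15 = -17.5383
Step 2: Evaluate g(x).
g(0.281) = 7*0.281 - 11 = -9.033
Step 3: Compute Lagrangian.
L = -17.5383 + 2*-9.033 = -35.6043


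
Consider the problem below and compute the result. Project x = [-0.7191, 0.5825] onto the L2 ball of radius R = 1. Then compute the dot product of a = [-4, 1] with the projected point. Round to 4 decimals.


Step 1: Compute ||x|| (intermediates to 6 decimals).
||x|| = sqrt((-0.7191)^2 + 0.5825^2) = 0.925425
Step 2: Project.
Since ||x|| <= R, proj = x (no scaling needed).
proj(x) = [-0.7191, 0.5825]
Step 3: Dot product.
a^T * proj(x) = -4*(-0.7191) + 1*0.5825 = 3.4589


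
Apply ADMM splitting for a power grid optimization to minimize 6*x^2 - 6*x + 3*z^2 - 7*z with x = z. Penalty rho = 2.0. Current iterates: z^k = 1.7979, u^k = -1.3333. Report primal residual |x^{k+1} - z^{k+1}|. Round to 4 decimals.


ADMM iteration with rho = 2.0, z^k = 1.7979, u^k = -1.3333
Step 1: x-update.
Minimize 6*x^2 - 6*x + (2.0/2)*(x - 1.7979 - 1.3333)^2
FOC: (2*6 + 2.0)*x = 6 + 2.0*(1.7979 + 1.3333)
x^{k+1} = 0.8759
Step 2: z-update.
Minimize 3*z^2 - 7*z + (2.0/2)*(0.8759 - z - 1.3333)^2
FOC: (2*3 + 2.0)*z = 7 + 2.0*(0.8759 - 1.3333)
z^{k+1} = 0.7606
Step 3: u-update.
u^{k+1} = -1.3333 + 0.8759 - 0.7606 = -1.2181
Step 4: Primal residual = |0.8759 - 0.7606| = 0.1152


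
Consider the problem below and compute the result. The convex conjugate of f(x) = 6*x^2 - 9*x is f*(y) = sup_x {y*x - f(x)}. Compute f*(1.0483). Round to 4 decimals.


f*(y) = sup_x {y*x - a*x^2 - b*x} = sup_x {(y-b)*x - a*x^2}
FOC: (y - b) - 2a*x = 0 => x* = (y - b)/(2a)
x* = (1.0483 + 9)/(2*6) = 0.8374
f*(1.0483) = (y-b)^2/(4a) = (1.0483 + 9)^2/(4*6)
= 100.9683/24 = 4.207


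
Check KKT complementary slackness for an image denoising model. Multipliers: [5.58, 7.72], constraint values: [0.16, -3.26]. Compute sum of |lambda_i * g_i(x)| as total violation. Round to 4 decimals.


KKT complementary slackness check:
lambda_1 * g_1 = 5.58 * 0.16 = 0.8928
lambda_2 * g_2 = 7.72 * -3.26 = -25.1672
Total violation = 0.8928 + 25.1672 = 26.06


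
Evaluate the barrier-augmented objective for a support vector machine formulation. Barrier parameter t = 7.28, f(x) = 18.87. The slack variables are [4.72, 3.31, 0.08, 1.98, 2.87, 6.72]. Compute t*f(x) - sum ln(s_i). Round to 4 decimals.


Step 1: Compute log-barrier.
ln values: [1.5518, 1.1969, -2.5257, 0.6831, 1.0543, 1.9051]
phi = -(1.5518 + 1.1969 - 2.5257 + 0.6831 + 1.0543 + 1.9051) = -3.8655
Step 2: Compute augmented objective.
t*f(x) = 7.28*18.87 = 137.3736
Total = 137.3736 - 3.8655 = 133.5081


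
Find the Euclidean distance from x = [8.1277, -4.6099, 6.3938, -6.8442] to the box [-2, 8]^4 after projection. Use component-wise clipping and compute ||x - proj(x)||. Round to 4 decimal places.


Project each component onto [-2, 8].
clip(8.1277) = 8.0, clip(-4.6099) = -2.0, clip(6.3938) = 6.3938, clip(-6.8442) = -2.0
Projection = [8.0, -2.0, 6.3938, -2.0]
Squared diffs: [0.0163, 6.8116, 0.0, 23.4663]
Distance = sqrt(30.2942) = 5.504


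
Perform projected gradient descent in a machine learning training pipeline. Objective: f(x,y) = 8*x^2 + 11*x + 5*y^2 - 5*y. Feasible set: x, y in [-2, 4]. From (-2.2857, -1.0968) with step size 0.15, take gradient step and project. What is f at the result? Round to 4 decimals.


Step 1: Compute gradient at (-2.2857, -1.0968).
grad_x = 2*8*-2.2857 + 11 = -25.5712
grad_y = 2*5*-1.0968 - 5 = -15.968
Step 2: Gradient step.
x_raw = -2.2857 - 0.15*-25.5712 = 1.55
y_raw = -1.0968 - 0.15*-15.968 = 1.2984
Step 3: Project onto [-2, 4].
x_proj = clip(1.55) = 1.55
y_proj = clip(1.2984) = 1.2984
Step 4: Evaluate f.
f(1.55, 1.2984) = 38.2065


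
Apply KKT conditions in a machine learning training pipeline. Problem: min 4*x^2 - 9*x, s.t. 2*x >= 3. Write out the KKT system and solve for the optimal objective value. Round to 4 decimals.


Step 1: Try lambda = 0 (constraint inactive).
x_unc = 9/(2*4) = 1.125
Check: 2*1.125 = 2.25 < 3 -- violated!
Step 2: Constraint must be active: 2*x = 3
x* = 3/2 = 1.5
lambda = (2*4*1.5 - 9)/2 = 1.5
Step 3: Compute optimal value.
f(x*) = 4*1.5^2 - 9*1.5 = -4.5


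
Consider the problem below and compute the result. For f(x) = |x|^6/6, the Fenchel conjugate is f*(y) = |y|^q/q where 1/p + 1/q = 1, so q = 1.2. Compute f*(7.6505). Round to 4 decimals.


The conjugate exponent q satisfies 1/p + 1/q = 1.
p = 6, so q = 6/(6 - 1) = 1.2
|y|^q = 7.6505^1.2 = 11.4929
f*(7.6505) = 11.4929 / 1.2 = 9.5774


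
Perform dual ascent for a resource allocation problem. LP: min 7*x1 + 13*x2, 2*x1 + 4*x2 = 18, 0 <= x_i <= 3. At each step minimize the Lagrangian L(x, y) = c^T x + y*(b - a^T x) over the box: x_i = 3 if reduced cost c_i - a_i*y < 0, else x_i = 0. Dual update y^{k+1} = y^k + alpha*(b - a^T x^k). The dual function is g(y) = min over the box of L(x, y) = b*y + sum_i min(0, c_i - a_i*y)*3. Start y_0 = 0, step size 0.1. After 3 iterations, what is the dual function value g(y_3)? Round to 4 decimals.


Dual ascent for LP: min 7*x1 + 13*x2, 2*x1 + 4*x2 = 18, 0 <= x_i <= 3
Step 1: y^k = 0.0, reduced costs: (7.0, 13.0)
  x^k = (0.0, 0.0), subgradient = b - a^T x = 18.0
  y^{k+1} = 0.0 + 0.1*18.0 = 1.8
Step 2: y^k = 1.8, reduced costs: (3.4, 5.8)
  x^k = (0.0, 0.0), subgradient = b - a^T x = 18.0
  y^{k+1} = 1.8 + 0.1*18.0 = 3.6
Step 3: y^k = 3.6, reduced costs: (-0.2, -1.4)
  x^k = (3.0, 3.0), subgradient = b - a^T x = 0.0
  y^{k+1} = 3.6 + 0.1*0.0 = 3.6
Dual objective at y_3 = 3.6: reduced costs (-0.2, -1.4), box minimizer x = (3.0, 3.0)
g(y_3) = b*y + (c1 - a1*y)*x1 + (c2 - a2*y)*x2 = 18*3.6 + (-0.2)*3.0 + (-1.4)*3.0 = 64.8 - 0.6 - 4.2 = 60.0


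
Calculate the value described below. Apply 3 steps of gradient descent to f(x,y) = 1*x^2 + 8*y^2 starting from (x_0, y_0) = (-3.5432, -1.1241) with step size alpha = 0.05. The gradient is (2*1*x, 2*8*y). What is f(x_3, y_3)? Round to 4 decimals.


Gradient descent on f(x,y) = 1*x^2 + 8*y^2.
Starting point: (-3.5432, -1.1241), alpha = 0.05
Step 1: grad_x = 2*1*-3.5432 = -7.0864, grad_y = 2*8*-1.1241 = -17.9856
  x_1 = -3.5432 - 0.05*-7.0864 = -3.1889
  y_1 = -1.1241 - 0.05*-17.9856 = -0.2248
Step 2: grad_x = 2*1*-3.1889 = -6.3778, grad_y = 2*8*-0.2248 = -3.5971
  x_2 = -3.1889 - 0.05*-6.3778 = -2.87
  y_2 = -0.2248 - 0.05*-3.5971 = -0.045
Step 3: grad_x = 2*1*-2.87 = -5.74, grad_y = 2*8*-0.045 = -0.7194
  x_3 = -2.87 - 0.05*-5.74 = -2.583
  y_3 = -0.045 - 0.05*-0.7194 = -0.009
f(-2.583, -0.009) = 1*(-2.583)^2 + 8*(-0.009)^2 = 6.6725


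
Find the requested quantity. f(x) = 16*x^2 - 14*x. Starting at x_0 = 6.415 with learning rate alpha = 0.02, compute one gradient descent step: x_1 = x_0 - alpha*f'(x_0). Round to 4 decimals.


We compute the gradient at x_0 and apply the update.
f'(x) = 32*x - 14
f'(6.415) = 32*6.415 - 14 = 191.28
x_1 = 6.415 - 0.02*191.28 = 2.5894


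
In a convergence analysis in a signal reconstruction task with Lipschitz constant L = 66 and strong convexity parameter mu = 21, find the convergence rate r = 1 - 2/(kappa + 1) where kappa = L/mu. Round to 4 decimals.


Step 1: Compute the condition number.
kappa = L/mu = 66/21 = 3.1429
Step 2: Compute the convergence rate.
r = 1 - 2/(kappa + 1) = 1 - 2*mu/(L + mu) = (L - mu)/(L + mu) = 45/87 = 0.5172


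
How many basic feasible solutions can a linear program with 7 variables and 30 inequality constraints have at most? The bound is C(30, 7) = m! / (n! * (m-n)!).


Each vertex corresponds to some choice of n active constraints out of m, so the number of vertices is at most C(m, n) = m! / (n!(m-n)!).
m = 30, n = 7
Numerator: 30 * 29 * 28 * 27 * 26 * 25 * 24
Denominator: 7! = 5040
C(30, 7) = 2035800


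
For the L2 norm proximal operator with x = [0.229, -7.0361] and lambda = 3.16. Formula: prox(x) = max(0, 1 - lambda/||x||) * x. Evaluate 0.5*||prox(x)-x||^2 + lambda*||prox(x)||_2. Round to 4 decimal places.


Step 1: Compute ||x||.
||x|| = 7.0398
Step 2: Compute scaling factor.
scale = max(0, 1 - 3.16/7.0398) = 0.5511
Step 3: prox(x) = [0.1262, -3.8778]
||prox(x)|| = 3.8798
Step 4: Proximal objective.
0.5*||prox-x||^2 = 4.9928
lambda*||prox|| = 12.2602
Total = 17.253


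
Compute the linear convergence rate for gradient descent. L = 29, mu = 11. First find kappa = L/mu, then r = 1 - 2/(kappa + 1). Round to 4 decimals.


Step 1: Compute the condition number.
kappa = L/mu = 29/11 = 2.6364
Step 2: Compute the convergence rate.
r = 1 - 2/(kappa + 1) = 1 - 2*mu/(L + mu) = (L - mu)/(L + mu) = 18/40 = 0.45


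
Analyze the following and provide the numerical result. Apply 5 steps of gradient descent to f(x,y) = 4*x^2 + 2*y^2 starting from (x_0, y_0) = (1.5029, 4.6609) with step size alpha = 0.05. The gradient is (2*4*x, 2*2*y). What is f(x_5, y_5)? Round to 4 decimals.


Gradient descent on f(x,y) = 4*x^2 + 2*y^2.
Starting point: (1.5029, 4.6609), alpha = 0.05
Step 1: grad_x = 2*4*1.5029 = 12.0232, grad_y = 2*2*4.6609 = 18.6436
  x_1 = 1.5029 - 0.05*12.0232 = 0.9017
  y_1 = 4.6609 - 0.05*18.6436 = 3.7287
Step 2: grad_x = 2*4*0.9017 = 7.2139, grad_y = 2*2*3.7287 = 14.9149
  x_2 = 0.9017 - 0.05*7.2139 = 0.541
  y_2 = 3.7287 - 0.05*14.9149 = 2.983
Step 3: grad_x = 2*4*0.541 = 4.3284, grad_y = 2*2*2.983 = 11.9319
  x_3 = 0.541 - 0.05*4.3284 = 0.3246
  y_3 = 2.983 - 0.05*11.9319 = 2.3864
Step 4: grad_x = 2*4*0.3246 = 2.597, grad_y = 2*2*2.3864 = 9.5455
  x_4 = 0.3246 - 0.05*2.597 = 0.1948
  y_4 = 2.3864 - 0.05*9.5455 = 1.9091
Step 5: grad_x = 2*4*0.1948 = 1.5582, grad_y = 2*2*1.9091 = 7.6364
  x_5 = 0.1948 - 0.05*1.5582 = 0.1169
  y_5 = 1.9091 - 0.05*7.6364 = 1.5273
f(0.1169, 1.5273) = 4*0.1169^2 + 2*1.5273^2 = 4.7198


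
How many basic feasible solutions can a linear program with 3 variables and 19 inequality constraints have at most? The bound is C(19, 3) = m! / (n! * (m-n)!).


Each vertex corresponds to some choice of n active constraints out of m, so the number of vertices is at most C(m, n) = m! / (n!(m-n)!).
m = 19, n = 3
Numerator: 19 * 18 * 17
Denominator: 3! = 6
C(19, 3) = 969


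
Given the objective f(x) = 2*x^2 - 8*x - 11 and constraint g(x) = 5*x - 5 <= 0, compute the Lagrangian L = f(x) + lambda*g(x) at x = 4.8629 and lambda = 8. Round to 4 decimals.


Step 1: Evaluate f(x).
f(4.8629) = 2*4.8629^2 - 8*4.8629 - 11 = -2.6076
Step 2: Evaluate g(x).
g(4.8629) = 5*4.8629 - 5 = 19.3145
Step 3: Compute Lagrangian.
L = -2.6076 + 8*19.3145 = 151.9084


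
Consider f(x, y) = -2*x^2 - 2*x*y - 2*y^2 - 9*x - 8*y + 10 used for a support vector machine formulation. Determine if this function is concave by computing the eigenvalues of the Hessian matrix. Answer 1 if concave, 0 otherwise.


The Hessian of f(x,y) = -2*x^2 - 2*x*y - 2*y^2 - 9*x - 8*y + 10 is:
H = [[-4, -2], [-2, -4]]
Trace = -4 - 4 = -8
Determinant = -4*-4 - (-2)^2 = 12
Discriminant = (-8)^2 - 4*12 = 16.0
Eigenvalues: lambda_1 = -6.0, lambda_2 = -2.0
The function is concave.

1


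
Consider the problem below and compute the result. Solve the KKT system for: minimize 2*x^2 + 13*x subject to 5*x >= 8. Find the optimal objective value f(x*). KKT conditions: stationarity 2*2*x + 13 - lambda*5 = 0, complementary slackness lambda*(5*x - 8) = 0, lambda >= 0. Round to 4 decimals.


Step 1: Try lambda = 0 (constraint inactive).
x_unc = -13/(2*2) = -3.25
Check: 5*-3.25 = -16.25 < 8 -- violated!
Step 2: Constraint must be active: 5*x = 8
x* = 8/5 = 1.6
lambda = (2*2*1.6 + 13)/5 = 3.88
Step 3: Compute optimal value.
f(x*) = 2*1.6^2 + 13*1.6 = 25.92


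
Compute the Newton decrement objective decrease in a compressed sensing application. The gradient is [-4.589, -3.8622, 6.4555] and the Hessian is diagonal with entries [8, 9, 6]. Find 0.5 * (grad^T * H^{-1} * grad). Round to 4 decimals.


Step 1: H is diagonal, so H^(-1) * g = [-0.5736, -0.4291, 1.0759].
Step 2: g^T H^(-1) g = sum_i g_i^2 / H_ii
  = (-4.589)^2/8 + (-3.8622)^2/9 + (6.4555)^2/6
  = 2.6324 + 1.6574 + 6.9456 = 11.2353
Step 3: Objective decrease = 0.5 * g^T H^(-1) g = 5.6177


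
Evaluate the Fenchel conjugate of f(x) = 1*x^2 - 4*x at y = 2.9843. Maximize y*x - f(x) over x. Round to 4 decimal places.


f*(y) = sup_x {y*x - a*x^2 - b*x} = sup_x {(y-b)*x - a*x^2}
FOC: (y - b) - 2a*x = 0 => x* = (y - b)/(2a)
x* = (2.9843 + 4)/(2*1) = 3.4922
f*(2.9843) = (y-b)^2/(4a) = (2.9843 + 4)^2/(4*1)
= 48.7804/4 = 12.1951


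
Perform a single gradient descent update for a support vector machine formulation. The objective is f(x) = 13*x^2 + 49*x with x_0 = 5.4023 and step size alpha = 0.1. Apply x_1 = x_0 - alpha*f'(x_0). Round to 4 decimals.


We compute the gradient at x_0 and apply the update.
f'(x) = 26*x + 49
f'(5.4023) = 26*5.4023 + 49 = 189.4598
x_1 = 5.4023 - 0.1*189.4598 = -13.5437


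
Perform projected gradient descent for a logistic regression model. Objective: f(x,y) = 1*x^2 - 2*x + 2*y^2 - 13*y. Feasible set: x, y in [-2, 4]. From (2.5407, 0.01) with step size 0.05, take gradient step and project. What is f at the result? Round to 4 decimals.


Step 1: Compute gradient at (2.5407, 0.01).
grad_x = 2*1*2.5407 - 2 = 3.0814
grad_y = 2*2*0.01 - 13 = -12.96
Step 2: Gradient step.
x_raw = 2.5407 - 0.05*3.0814 = 2.3866
y_raw = 0.01 - 0.05*-12.96 = 0.658
Step 3: Project onto [-2, 4].
x_proj = clip(2.3866) = 2.3866
y_proj = clip(0.658) = 0.658
Step 4: Evaluate f.
f(2.3866, 0.658) = -6.7653


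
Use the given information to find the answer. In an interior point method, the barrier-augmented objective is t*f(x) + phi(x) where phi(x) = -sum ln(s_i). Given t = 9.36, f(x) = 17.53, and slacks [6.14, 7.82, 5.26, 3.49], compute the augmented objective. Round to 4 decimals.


Step 1: Compute log-barrier.
ln values: [1.8148, 2.0567, 1.6601, 1.2499]
phi = -(1.8148 + 2.0567 + 1.6601 + 1.2499) = -6.7815
Step 2: Compute augmented objective.
t*f(x) = 9.36*17.53 = 164.0808
Total = 164.0808 - 6.7815 = 157.2993


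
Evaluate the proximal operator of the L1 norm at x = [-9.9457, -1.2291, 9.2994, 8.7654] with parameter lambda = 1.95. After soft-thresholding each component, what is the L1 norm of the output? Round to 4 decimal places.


Soft-thresholding with lambda = 1.95:
prox(-9.9457) = sign(-9.9457)*max(|-9.9457| - 1.95, 0) = -7.9957
prox(-1.2291) = sign(-1.2291)*max(|-1.2291| - 1.95, 0) = 0.0
prox(9.2994) = sign(9.2994)*max(|9.2994| - 1.95, 0) = 7.3494
prox(8.7654) = sign(8.7654)*max(|8.7654| - 1.95, 0) = 6.8154
prox(x) = [-7.9957, 0.0, 7.3494, 6.8154]
||prox(x)||_1 = 7.9957 + 0.0 + 7.3494 + 6.8154 = 22.1605


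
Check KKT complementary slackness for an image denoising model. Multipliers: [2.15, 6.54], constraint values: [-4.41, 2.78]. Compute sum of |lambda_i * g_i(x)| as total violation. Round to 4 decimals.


KKT complementary slackness check:
lambda_1 * g_1 = 2.15 * -4.41 = -9.4815
lambda_2 * g_2 = 6.54 * 2.78 = 18.1812
Total violation = 9.4815 + 18.1812 = 27.6627


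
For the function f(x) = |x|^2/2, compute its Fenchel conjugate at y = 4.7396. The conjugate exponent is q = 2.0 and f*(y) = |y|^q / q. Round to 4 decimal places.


The conjugate exponent q satisfies 1/p + 1/q = 1.
p = 2, so q = 2/(2 - 1) = 2.0
|y|^q = 4.7396^2.0 = 22.4638
f*(4.7396) = 22.4638 / 2.0 = 11.2319


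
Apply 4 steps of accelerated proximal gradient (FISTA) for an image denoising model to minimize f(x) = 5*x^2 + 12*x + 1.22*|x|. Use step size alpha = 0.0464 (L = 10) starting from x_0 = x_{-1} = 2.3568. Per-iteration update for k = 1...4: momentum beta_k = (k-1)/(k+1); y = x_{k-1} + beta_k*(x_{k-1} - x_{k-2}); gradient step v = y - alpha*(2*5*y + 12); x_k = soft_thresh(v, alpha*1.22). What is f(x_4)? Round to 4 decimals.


FISTA on f(x) = 5*x^2 + 12*x + 1.22*|x|
L = 10, alpha = 0.0464
Iteration 1: beta = 0.0, y = 2.3568 + 0.0*(2.3568 - 2.3568) = 2.3568
  grad(y) = 35.568, v = y - alpha*grad = 0.7064
  prox(v) = soft_thresh(0.7064, 0.0566) = 0.6498
Iteration 2: beta = 0.3333, y = 0.6498 + 0.3333*(0.6498 - 2.3568) = 0.0808
  grad(y) = 12.8085, v = y - alpha*grad = -0.5135
  prox(v) = soft_thresh(-0.5135, 0.0566) = -0.4569
Iteration 3: beta = 0.5, y = -0.4569 + 0.5*(-0.4569 - 0.6498) = -1.0102
  grad(y) = 1.898, v = y - alpha*grad = -1.0983
  prox(v) = soft_thresh(-1.0983, 0.0566) = -1.0417
Iteration 4: beta = 0.6, y = -1.0417 + 0.6*(-1.0417 + 0.4569) = -1.3925
  grad(y) = -1.9254, v = y - alpha*grad = -1.3032
  prox(v) = soft_thresh(-1.3032, 0.0566) = -1.2466
f(x_4) = 5*(-1.2466)^2 + 12*(-1.2466) + 1.22*|-1.2466| = -5.6683


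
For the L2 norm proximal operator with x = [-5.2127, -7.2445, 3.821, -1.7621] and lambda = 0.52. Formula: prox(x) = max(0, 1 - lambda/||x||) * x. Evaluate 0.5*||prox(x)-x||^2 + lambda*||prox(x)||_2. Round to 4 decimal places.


Step 1: Compute ||x||.
||x|| = 9.8671
Step 2: Compute scaling factor.
scale = max(0, 1 - 0.52/9.8671) = 0.9473
Step 3: prox(x) = [-4.938, -6.8627, 3.6196, -1.6692]
||prox(x)|| = 9.3471
Step 4: Proximal objective.
0.5*||prox-x||^2 = 0.1352
lambda*||prox|| = 4.8605
Total = 4.9957


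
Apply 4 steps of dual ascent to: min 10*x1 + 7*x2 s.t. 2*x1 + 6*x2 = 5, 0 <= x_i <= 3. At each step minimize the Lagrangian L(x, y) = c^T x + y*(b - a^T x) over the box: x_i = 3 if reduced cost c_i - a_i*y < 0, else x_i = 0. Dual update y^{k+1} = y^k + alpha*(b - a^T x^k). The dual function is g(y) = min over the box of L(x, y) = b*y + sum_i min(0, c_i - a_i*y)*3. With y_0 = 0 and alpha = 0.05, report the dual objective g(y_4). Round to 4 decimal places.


Dual ascent for LP: min 10*x1 + 7*x2, 2*x1 + 6*x2 = 5, 0 <= x_i <= 3
Step 1: y^k = 0.0, reduced costs: (10.0, 7.0)
  x^k = (0.0, 0.0), subgradient = b - a^T x = 5.0
  y^{k+1} = 0.0 + 0.05*5.0 = 0.25
Step 2: y^k = 0.25, reduced costs: (9.5, 5.5)
  x^k = (0.0, 0.0), subgradient = b - a^T x = 5.0
  y^{k+1} = 0.25 + 0.05*5.0 = 0.5
Step 3: y^k = 0.5, reduced costs: (9.0, 4.0)
  x^k = (0.0, 0.0), subgradient = b - a^T x = 5.0
  y^{k+1} = 0.5 + 0.05*5.0 = 0.75
Step 4: y^k = 0.75, reduced costs: (8.5, 2.5)
  x^k = (0.0, 0.0), subgradient = b - a^T x = 5.0
  y^{k+1} = 0.75 + 0.05*5.0 = 1.0
Dual objective at y_4 = 1.0: reduced costs (8.0, 1.0), box minimizer x = (0.0, 0.0)
g(y_4) = b*y + (c1 - a1*y)*x1 + (c2 - a2*y)*x2 = 5*1.0 + 8.0*0.0 + 1.0*0.0 = 5.0 + 0.0 + 0.0 = 5.0


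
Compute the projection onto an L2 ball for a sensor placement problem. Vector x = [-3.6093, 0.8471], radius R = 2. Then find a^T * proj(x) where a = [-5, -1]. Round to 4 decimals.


Step 1: Compute ||x|| (intermediates to 6 decimals).
||x|| = sqrt((-3.6093)^2 + 0.8471^2) = 3.707374
Step 2: Project.
Since ||x|| > R, scale = R/||x|| = 2/3.707374 = 0.539465, proj(x) = scale * x
proj(x) = [-1.947091, 0.456981]
Step 3: Dot product.
a^T * proj(x) = -5*(-1.947091) - 1*0.456981 = 9.2785


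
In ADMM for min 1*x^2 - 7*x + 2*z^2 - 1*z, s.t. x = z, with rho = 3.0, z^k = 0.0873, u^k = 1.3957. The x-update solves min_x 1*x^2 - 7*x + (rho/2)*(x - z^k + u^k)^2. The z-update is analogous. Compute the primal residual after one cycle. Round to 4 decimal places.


ADMM iteration with rho = 3.0, z^k = 0.0873, u^k = 1.3957
Step 1: x-update.
Minimize 1*x^2 - 7*x + (3.0/2)*(x - 0.0873 + 1.3957)^2
FOC: (2*1 + 3.0)*x = 7 + 3.0*(0.0873 - 1.3957)
x^{k+1} = 0.615
Step 2: z-update.
Minimize 2*z^2 - 1*z + (3.0/2)*(0.615 - z + 1.3957)^2
FOC: (2*2 + 3.0)*z = 1 + 3.0*(0.615 + 1.3957)
z^{k+1} = 1.0046
Step 3: u-update.
u^{k+1} = 1.3957 + 0.615 - 1.0046 = 1.0061
Step 4: Primal residual = |0.615 - 1.0046| = 0.3896


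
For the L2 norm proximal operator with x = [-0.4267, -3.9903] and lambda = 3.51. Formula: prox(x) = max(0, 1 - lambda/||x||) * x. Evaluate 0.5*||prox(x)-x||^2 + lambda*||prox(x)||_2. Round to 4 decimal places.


Step 1: Compute ||x||.
||x|| = 4.013
Step 2: Compute scaling factor.
scale = max(0, 1 - 3.51/4.013) = 0.1254
Step 3: prox(x) = [-0.0535, -0.5002]
||prox(x)|| = 0.503
Step 4: Proximal objective.
0.5*||prox-x||^2 = 6.1601
lambda*||prox|| = 1.7655
Total = 7.9258


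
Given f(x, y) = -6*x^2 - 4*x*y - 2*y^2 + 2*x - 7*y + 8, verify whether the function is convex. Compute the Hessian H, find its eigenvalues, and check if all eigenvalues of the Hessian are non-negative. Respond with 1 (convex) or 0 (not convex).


The Hessian of f(x,y) = -6*x^2 - 4*x*y - 2*y^2 + 2*x - 7*y + 8 is:
H = [[-12, -4], [-4, -4]]
Trace = -12 - 4 = -16
Determinant = -12*-4 - (-4)^2 = 32
Discriminant = (-16)^2 - 4*32 = 128.0
Eigenvalues: lambda_1 = -13.6569, lambda_2 = -2.3431
The function is not convex.

0


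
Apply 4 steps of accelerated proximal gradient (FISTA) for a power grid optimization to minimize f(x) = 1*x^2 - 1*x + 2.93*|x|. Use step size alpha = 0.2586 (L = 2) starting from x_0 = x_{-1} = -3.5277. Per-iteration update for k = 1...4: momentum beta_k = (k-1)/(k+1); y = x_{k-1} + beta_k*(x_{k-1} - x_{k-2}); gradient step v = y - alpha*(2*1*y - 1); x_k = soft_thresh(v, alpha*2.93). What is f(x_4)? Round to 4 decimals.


FISTA on f(x) = 1*x^2 - 1*x + 2.93*|x|
L = 2, alpha = 0.2586
Iteration 1: beta = 0.0, y = -3.5277 + 0.0*(-3.5277 + 3.5277) = -3.5277
  grad(y) = -8.0554, v = y - alpha*grad = -1.4446
  prox(v) = soft_thresh(-1.4446, 0.7577) = -0.6869
Iteration 2: beta = 0.3333, y = -0.6869 + 0.3333*(-0.6869 + 3.5277) = 0.2601
  grad(y) = -0.4799, v = y - alpha*grad = 0.3842
  prox(v) = soft_thresh(0.3842, 0.7577) = 0.0
Iteration 3: beta = 0.5, y = 0.0 + 0.5*(0.0 + 0.6869) = 0.3434
  grad(y) = -0.3131, v = y - alpha*grad = 0.4244
  prox(v) = soft_thresh(0.4244, 0.7577) = 0.0
Iteration 4: beta = 0.6, y = 0.0 + 0.6*(0.0 - 0.0) = 0.0
  grad(y) = -1.0, v = y - alpha*grad = 0.2586
  prox(v) = soft_thresh(0.2586, 0.7577) = 0.0
f(x_4) = 1*0.0^2 - 1*0.0 + 2.93*|0.0| = 0.0


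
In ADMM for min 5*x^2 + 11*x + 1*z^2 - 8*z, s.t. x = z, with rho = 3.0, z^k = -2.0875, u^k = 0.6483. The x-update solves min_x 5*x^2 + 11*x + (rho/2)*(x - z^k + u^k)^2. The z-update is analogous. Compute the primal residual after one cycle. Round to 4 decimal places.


ADMM iteration with rho = 3.0, z^k = -2.0875, u^k = 0.6483
Step 1: x-update.
Minimize 5*x^2 + 11*x + (3.0/2)*(x + 2.0875 + 0.6483)^2
FOC: (2*5 + 3.0)*x = -11 + 3.0*(-2.0875 - 0.6483)
x^{k+1} = -1.4775
Step 2: z-update.
Minimize 1*z^2 - 8*z + (3.0/2)*(-1.4775 - z + 0.6483)^2
FOC: (2*1 + 3.0)*z = 8 + 3.0*(-1.4775 + 0.6483)
z^{k+1} = 1.1025
Step 3: u-update.
u^{k+1} = 0.6483 - 1.4775 - 1.1025 = -1.9317
Step 4: Primal residual = |-1.4775 - 1.1025| = 2.58


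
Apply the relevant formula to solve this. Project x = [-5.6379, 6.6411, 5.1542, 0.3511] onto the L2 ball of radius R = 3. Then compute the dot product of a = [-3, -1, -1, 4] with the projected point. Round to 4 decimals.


Step 1: Compute ||x|| (intermediates to 6 decimals).
||x|| = sqrt((-5.6379)^2 + 6.6411^2 + 5.1542^2 + 0.3511^2) = 10.128138
Step 2: Project.
Since ||x|| > R, scale = R/||x|| = 3/10.128138 = 0.296204, proj(x) = scale * x
proj(x) = [-1.669969, 1.96712, 1.526695, 0.103997]
Step 3: Dot product.
a^T * proj(x) = -3*(-1.669969) - 1*1.96712 - 1*1.526695 + 4*0.103997 = 1.9321


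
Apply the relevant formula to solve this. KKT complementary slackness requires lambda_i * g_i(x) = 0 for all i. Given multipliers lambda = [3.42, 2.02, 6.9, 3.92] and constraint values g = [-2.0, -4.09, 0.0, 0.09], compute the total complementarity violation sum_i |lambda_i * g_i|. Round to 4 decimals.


KKT complementary slackness check:
lambda_1 * g_1 = 3.42 * -2.0 = -6.84
lambda_2 * g_2 = 2.02 * -4.09 = -8.2618
lambda_3 * g_3 = 6.9 * 0.0 = 0.0
lambda_4 * g_4 = 3.92 * 0.09 = 0.3528
Total violation = 6.84 + 8.2618 + 0.0 + 0.3528 = 15.4546


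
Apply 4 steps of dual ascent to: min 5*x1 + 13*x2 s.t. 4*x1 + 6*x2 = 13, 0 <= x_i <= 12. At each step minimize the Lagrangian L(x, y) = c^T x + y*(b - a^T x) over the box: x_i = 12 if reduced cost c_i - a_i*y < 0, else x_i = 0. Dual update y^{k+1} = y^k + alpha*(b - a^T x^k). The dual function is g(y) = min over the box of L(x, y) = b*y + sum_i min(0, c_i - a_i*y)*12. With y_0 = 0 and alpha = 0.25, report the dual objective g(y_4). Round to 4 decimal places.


Dual ascent for LP: min 5*x1 + 13*x2, 4*x1 + 6*x2 = 13, 0 <= x_i <= 12
Step 1: y^k = 0.0, reduced costs: (5.0, 13.0)
  x^k = (0.0, 0.0), subgradient = b - a^T x = 13.0
  y^{k+1} = 0.0 + 0.25*13.0 = 3.25
Step 2: y^k = 3.25, reduced costs: (-8.0, -6.5)
  x^k = (12.0, 12.0), subgradient = b - a^T x = -107.0
  y^{k+1} = 3.25 + 0.25*-107.0 = -23.5
Step 3: y^k = -23.5, reduced costs: (99.0, 154.0)
  x^k = (0.0, 0.0), subgradient = b - a^T x = 13.0
  y^{k+1} = -23.5 + 0.25*13.0 = -20.25
Step 4: y^k = -20.25, reduced costs: (86.0, 134.5)
  x^k = (0.0, 0.0), subgradient = b - a^T x = 13.0
  y^{k+1} = -20.25 + 0.25*13.0 = -17.0
Dual objective at y_4 = -17.0: reduced costs (73.0, 115.0), box minimizer x = (0.0, 0.0)
g(y_4) = b*y + (c1 - a1*y)*x1 + (c2 - a2*y)*x2 = 13*(-17.0) + 73.0*0.0 + 115.0*0.0 = -221.0 + 0.0 + 0.0 = -221.0


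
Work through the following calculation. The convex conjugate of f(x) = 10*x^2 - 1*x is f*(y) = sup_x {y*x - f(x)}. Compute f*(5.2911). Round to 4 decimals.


f*(y) = sup_x {y*x - a*x^2 - b*x} = sup_x {(y-b)*x - a*x^2}
FOC: (y - b) - 2a*x = 0 => x* = (y - b)/(2a)
x* = (5.2911 + 1)/(2*10) = 0.3146
f*(5.2911) = (y-b)^2/(4a) = (5.2911 + 1)^2/(4*10)
= 39.5779/40 = 0.9894


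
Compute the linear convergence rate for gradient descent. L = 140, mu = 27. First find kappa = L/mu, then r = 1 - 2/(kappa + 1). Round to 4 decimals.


Step 1: Compute the condition number.
kappa = L/mu = 140/27 = 5.1852
Step 2: Compute the convergence rate.
r = 1 - 2/(kappa + 1) = 1 - 2*mu/(L + mu) = (L - mu)/(L + mu) = 113/167 = 0.6766


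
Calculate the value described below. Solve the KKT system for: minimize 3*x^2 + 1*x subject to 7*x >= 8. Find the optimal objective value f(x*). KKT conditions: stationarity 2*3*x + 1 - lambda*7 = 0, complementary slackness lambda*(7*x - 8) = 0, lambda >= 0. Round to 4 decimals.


Step 1: Try lambda = 0 (constraint inactive).
x_unc = -1/(2*3) = -0.1667
Check: 7*-0.1667 = -1.1669 < 8 -- violated!
Step 2: Constraint must be active: 7*x = 8
x* = 8/7 = 1.1429 (rounded; the exact value 8/7 is used below)
lambda = (2*3*(8/7) + 1)/7 = 1.1224
Step 3: Compute optimal value.
f(x*) = 3*(8/7)^2 + 1*(8/7) = 5.0612


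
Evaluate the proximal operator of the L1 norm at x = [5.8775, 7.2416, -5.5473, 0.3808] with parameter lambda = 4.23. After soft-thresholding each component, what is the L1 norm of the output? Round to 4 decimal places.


Soft-thresholding with lambda = 4.23:
prox(5.8775) = sign(5.8775)*max(|5.8775| - 4.23, 0) = 1.6475
prox(7.2416) = sign(7.2416)*max(|7.2416| - 4.23, 0) = 3.0116
prox(-5.5473) = sign(-5.5473)*max(|-5.5473| - 4.23, 0) = -1.3173
prox(0.3808) = sign(0.3808)*max(|0.3808| - 4.23, 0) = 0.0
prox(x) = [1.6475, 3.0116, -1.3173, 0.0]
||prox(x)||_1 = 1.6475 + 3.0116 + 1.3173 + 0.0 = 5.9764


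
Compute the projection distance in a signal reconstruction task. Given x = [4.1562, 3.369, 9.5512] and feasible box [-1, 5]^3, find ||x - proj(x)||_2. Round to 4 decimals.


Project each component onto [-1, 5].
clip(4.1562) = 4.1562, clip(3.369) = 3.369, clip(9.5512) = 5.0
Projection = [4.1562, 3.369, 5.0]
Squared diffs: [0.0, 0.0, 20.7134]
Distance = sqrt(20.7134) = 4.5512


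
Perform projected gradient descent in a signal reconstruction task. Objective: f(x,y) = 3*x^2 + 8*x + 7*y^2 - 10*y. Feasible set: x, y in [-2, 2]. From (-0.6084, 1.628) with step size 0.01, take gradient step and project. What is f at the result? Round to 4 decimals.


Step 1: Compute gradient at (-0.6084, 1.628).
grad_x = 2*3*-0.6084 + 8 = 4.3496
grad_y = 2*7*1.628 - 10 = 12.792
Step 2: Gradient step.
x_raw = -0.6084 - 0.01*4.3496 = -0.6519
y_raw = 1.628 - 0.01*12.792 = 1.5001
Step 3: Project onto [-2, 2].
x_proj = clip(-0.6519) = -0.6519
y_proj = clip(1.5001) = 1.5001
Step 4: Evaluate f.
f(-0.6519, 1.5001) = -3.1894


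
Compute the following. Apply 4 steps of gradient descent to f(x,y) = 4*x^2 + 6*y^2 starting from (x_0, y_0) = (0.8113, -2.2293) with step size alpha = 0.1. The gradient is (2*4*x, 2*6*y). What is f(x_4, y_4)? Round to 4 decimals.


Gradient descent on f(x,y) = 4*x^2 + 6*y^2.
Starting point: (0.8113, -2.2293), alpha = 0.1
Step 1: grad_x = 2*4*0.8113 = 6.4904, grad_y = 2*6*-2.2293 = -26.7516
  x_1 = 0.8113 - 0.1*6.4904 = 0.1623
  y_1 = -2.2293 - 0.1*-26.7516 = 0.4459
Step 2: grad_x = 2*4*0.1623 = 1.2981, grad_y = 2*6*0.4459 = 5.3503
  x_2 = 0.1623 - 0.1*1.2981 = 0.0325
  y_2 = 0.4459 - 0.1*5.3503 = -0.0892
Step 3: grad_x = 2*4*0.0325 = 0.2596, grad_y = 2*6*-0.0892 = -1.0701
  x_3 = 0.0325 - 0.1*0.2596 = 0.0065
  y_3 = -0.0892 - 0.1*-1.0701 = 0.0178
Step 4: grad_x = 2*4*0.0065 = 0.0519, grad_y = 2*6*0.0178 = 0.214
  x_4 = 0.0065 - 0.1*0.0519 = 0.0013
  y_4 = 0.0178 - 0.1*0.214 = -0.0036
f(0.0013, -0.0036) = 4*0.0013^2 + 6*(-0.0036)^2 = 0.0001
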